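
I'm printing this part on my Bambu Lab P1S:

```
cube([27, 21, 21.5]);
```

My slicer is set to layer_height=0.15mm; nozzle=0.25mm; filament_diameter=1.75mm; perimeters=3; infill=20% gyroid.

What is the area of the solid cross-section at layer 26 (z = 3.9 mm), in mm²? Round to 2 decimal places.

567.00 mm²

At z = 3.9 mm: the cube (footprint 27×21) is included at this height (area 567.00 mm²). Overall, the cross-section is a single solid region. Net area = 567.00 mm².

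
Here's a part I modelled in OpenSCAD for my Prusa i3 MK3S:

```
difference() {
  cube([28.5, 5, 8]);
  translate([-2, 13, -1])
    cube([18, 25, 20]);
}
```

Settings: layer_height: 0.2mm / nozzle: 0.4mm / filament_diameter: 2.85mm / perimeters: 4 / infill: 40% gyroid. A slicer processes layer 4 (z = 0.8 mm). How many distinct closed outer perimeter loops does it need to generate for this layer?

At z = 0.8 mm: the cube is present — its section is the full 28.5×5 rectangle; the cube at (-2, 13) (footprint 18×25) is included at this height; Taking the first minus the rest: starting from the 28.5×5 cube, the 18×25 cube at (-2, 13) misses the remaining region (no effect) — 1 connected region. The result has 1 disconnected region.

1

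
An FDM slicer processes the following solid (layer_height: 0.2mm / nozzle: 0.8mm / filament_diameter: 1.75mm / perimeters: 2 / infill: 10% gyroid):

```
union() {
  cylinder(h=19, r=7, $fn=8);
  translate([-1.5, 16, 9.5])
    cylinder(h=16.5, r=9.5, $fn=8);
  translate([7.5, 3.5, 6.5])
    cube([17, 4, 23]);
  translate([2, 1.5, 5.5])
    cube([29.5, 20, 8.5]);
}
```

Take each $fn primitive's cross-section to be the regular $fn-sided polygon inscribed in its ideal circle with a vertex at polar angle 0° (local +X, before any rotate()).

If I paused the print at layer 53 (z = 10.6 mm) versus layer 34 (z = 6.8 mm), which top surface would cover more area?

layer 53 (z = 10.6 mm)

Layer 53 (z = 10.6): the cylinder: section is a regular 8-gon, circumradius r=7 (area = (8/2)·7.000²·sin(360°/8) = 138.59 mm²); the cylinder at (-1.5, 16): section is a regular 8-gon, circumradius r=9.5 (area = (8/2)·9.500²·sin(360°/8) = 255.27 mm²); the cube at (7.5, 3.5) (footprint 17×4) is included at this height (area 68.00 mm²); the cube at (2, 1.5) (footprint 29.5×20) is included at this height (area 590.00 mm²); Combining (union): the regions partially overlap — summed areas 1051.86 mm² minus the doubly-counted overlap 142.28 mm² gives 909.58 mm² — area = 909.58 mm². So its area = 909.58 mm². Layer 34 (z = 6.8): the r=7 cylinder gives a regular 8-gon of circumradius 7 (constant along its height) (area = (8/2)·7.000²·sin(360°/8) = 138.59 mm²); the cylinder at (-1.5, 16) does not reach this height (z outside [9.5, 26]); the 17×4 cube at (7.5, 3.5) contributes its full rectangle (area 68.00 mm²); the 29.5×20 cube at (2, 1.5) contributes its full rectangle (area 590.00 mm²); Combining (union): the regions partially overlap — summed areas 796.59 mm² minus the doubly-counted overlap 82.44 mm² gives 714.15 mm² — area = 714.15 mm². So its area = 714.15 mm². Layer 53 is larger (909.58 vs 714.15 mm²).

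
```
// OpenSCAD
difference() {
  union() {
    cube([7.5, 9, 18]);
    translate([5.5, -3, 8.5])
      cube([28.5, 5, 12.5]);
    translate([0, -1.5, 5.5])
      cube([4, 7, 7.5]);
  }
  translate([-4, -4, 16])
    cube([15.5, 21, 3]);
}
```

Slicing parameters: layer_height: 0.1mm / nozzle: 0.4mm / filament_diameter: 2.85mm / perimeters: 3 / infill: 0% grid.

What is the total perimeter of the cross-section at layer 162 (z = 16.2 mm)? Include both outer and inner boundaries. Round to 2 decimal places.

55.00 mm

At z = 16.2 mm: the 7.5×9 cube contributes its full rectangle (perimeter 33.00 mm); the cube at (5.5, -3) is present — its section is the full 28.5×5 rectangle (perimeter 67.00 mm); the cube at (0, -1.5) is not intersected at this z (z outside [5.5, 13]); Merging all regions: the regions partially overlap (shared area 4.00 mm²), so the edge portions inside another operand are dropped and the merged outline is re-measured after clipping — boundary = 92.00 mm; the cube at (-4, -4) is present — its section is the full 15.5×21 rectangle (perimeter 73.00 mm); Subtracting the remaining from the first: starting from the result so far, the 15.5×21 cube at (-4, -4) partially overlaps it — only the 93.50 mm² overlap (of its 325.50 mm²) is removed, clipping the outline — boundary = 55.00 mm. Overall, the cross-section is a single solid region. Total boundary length (outer) = 55.00 mm.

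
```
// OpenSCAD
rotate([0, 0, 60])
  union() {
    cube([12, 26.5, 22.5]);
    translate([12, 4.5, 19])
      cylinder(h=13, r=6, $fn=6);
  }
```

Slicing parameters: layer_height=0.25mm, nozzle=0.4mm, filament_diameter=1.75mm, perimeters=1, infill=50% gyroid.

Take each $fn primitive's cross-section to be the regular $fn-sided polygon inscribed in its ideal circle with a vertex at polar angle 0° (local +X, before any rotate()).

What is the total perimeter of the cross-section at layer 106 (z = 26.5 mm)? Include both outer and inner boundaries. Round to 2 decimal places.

At z = 26.5 mm: the cube is not intersected at this z (z outside [0, 22.5]); the r=6 cylinder at (12, 4.5) contributes a regular 6-gon of circumradius 6 (perimeter = 2·6·6.000·sin(180°/6) = 36.00 mm); Merging all regions: only the r=6 cylinder at (12, 4.5) is present, so the union is just that shape — boundary = 36.00 mm; (rotated 60° about Z; rotation is an isometry so areas/perimeters/island counts are preserved). Overall, the cross-section is a single solid region. Total boundary length (outer) = 36.00 mm.

36.00 mm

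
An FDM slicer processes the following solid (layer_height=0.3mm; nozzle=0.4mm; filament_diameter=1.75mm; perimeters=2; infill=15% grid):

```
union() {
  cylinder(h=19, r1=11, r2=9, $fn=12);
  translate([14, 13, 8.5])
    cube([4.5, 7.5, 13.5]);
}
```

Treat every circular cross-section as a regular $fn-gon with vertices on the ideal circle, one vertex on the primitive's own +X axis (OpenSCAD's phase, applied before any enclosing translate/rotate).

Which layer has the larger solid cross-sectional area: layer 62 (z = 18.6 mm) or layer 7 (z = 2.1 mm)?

layer 7 (z = 2.1 mm)

Layer 62 (z = 18.6): the cone: at t=0.979 of its height the radius interpolates to r₁+(r₂−r₁)t = 9.042, giving a regular 12-gon of that circumradius (area = (12/2)·9.042²·sin(360°/12) = 245.28 mm²); the cube at (14, 13) is present — its section is the full 4.5×7.5 rectangle (area 33.75 mm²); Taking the union: the 2 present regions are separate (no shared area or edge), so areas and boundary lengths simply add and each stays a separate island — area = 279.03 mm². So its area = 279.03 mm². Layer 7 (z = 2.1): the cone contributes a regular 12-gon of circumradius 10.779 (interpolated between r1=11 and r2=9 at t=0.111) (area = (12/2)·10.779²·sin(360°/12) = 348.56 mm²); the cube at (14, 13) does not reach this height (z outside [8.5, 22]); Taking the union: only the cone is present, so the union is just that shape — area = 348.56 mm². So its area = 348.56 mm². Layer 7 is larger (348.56 vs 279.03 mm²).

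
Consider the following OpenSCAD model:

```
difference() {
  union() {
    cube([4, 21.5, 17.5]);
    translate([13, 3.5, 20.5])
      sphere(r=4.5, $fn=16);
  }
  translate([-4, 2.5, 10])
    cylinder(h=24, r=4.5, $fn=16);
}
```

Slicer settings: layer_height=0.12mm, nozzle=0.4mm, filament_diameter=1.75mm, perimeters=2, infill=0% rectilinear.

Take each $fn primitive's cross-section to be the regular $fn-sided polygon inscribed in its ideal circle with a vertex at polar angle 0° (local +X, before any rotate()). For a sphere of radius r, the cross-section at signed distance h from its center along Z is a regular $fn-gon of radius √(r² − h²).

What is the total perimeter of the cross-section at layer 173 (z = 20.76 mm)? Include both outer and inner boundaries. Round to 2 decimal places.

28.05 mm

At z = 20.76 mm: the cube does not reach this height (z outside [0, 17.5]); the sphere at (13, 3.5): section is a regular 16-gon, circumradius = √(r²−h²) = √(4.5²−0.26²) = 4.492 (perimeter = 2·16·4.492·sin(180°/16) = 28.05 mm); Taking the union: only the r=4.5 sphere at (13, 3.5) is present, so the union is just that shape — boundary = 28.05 mm; the r=4.5 cylinder at (-4, 2.5) contributes a regular 16-gon of circumradius 4.5 (perimeter = 2·16·4.500·sin(180°/16) = 28.09 mm); Taking the first minus the rest: starting from that combined region, the r=4.5 cylinder at (-4, 2.5) misses the remaining region (no effect) — boundary = 28.05 mm. Overall, the cross-section is a single solid region. Total boundary length (outer) = 28.05 mm.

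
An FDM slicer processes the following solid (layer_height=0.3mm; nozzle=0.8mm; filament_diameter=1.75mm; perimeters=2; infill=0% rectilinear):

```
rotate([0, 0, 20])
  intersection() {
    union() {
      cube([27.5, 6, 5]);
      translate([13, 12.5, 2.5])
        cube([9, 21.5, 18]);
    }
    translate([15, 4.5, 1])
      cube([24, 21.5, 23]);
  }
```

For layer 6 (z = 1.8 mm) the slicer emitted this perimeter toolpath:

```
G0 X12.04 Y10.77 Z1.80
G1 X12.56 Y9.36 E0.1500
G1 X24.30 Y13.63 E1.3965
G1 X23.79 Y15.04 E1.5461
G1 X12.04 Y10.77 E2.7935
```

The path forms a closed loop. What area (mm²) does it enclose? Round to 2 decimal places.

Apply the shoelace formula to the sequence of (X, Y) vertices; enclosed area = 18.76 mm².

18.76 mm²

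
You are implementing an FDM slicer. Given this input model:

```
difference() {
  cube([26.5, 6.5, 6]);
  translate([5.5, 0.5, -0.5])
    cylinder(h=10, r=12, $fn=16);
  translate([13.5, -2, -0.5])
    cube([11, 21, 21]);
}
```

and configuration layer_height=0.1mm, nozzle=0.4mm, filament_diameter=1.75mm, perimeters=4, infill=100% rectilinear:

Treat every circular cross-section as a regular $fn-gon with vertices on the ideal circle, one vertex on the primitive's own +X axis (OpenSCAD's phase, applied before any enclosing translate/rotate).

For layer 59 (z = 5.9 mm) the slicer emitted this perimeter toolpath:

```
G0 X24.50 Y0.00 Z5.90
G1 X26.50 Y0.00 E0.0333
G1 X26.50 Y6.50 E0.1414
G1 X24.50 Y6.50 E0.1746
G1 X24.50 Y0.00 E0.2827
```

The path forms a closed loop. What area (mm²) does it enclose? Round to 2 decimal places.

13.00 mm²

Apply the shoelace formula to the sequence of (X, Y) vertices; enclosed area = 13.00 mm².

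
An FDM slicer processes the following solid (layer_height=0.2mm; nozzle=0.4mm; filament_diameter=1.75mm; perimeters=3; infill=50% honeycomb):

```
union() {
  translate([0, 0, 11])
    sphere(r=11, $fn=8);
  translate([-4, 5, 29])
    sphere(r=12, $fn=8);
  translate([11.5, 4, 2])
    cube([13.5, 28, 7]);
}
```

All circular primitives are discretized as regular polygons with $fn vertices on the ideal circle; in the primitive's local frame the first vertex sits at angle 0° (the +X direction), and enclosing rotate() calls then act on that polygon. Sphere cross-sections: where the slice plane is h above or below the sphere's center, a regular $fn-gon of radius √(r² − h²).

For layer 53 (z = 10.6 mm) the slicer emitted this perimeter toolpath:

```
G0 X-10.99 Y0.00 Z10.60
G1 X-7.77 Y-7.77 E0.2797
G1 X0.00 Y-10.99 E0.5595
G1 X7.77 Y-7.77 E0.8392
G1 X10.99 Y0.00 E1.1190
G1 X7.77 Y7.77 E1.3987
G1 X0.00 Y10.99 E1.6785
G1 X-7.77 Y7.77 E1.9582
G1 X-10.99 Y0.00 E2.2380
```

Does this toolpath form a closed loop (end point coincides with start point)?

yes

Start point (G0): (-10.99, 0.00). End point (last G1): the path returns to the start — closed.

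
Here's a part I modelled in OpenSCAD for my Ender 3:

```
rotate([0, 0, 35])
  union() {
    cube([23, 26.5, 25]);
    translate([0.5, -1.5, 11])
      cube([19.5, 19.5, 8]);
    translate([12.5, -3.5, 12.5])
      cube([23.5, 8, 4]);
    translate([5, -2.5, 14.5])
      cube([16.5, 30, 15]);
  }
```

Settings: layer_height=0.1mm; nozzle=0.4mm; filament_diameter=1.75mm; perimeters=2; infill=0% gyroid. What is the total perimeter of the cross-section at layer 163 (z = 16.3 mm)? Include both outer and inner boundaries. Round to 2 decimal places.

134.00 mm

At z = 16.3 mm: the 23×26.5 cube contributes its full rectangle (perimeter 99.00 mm); the 19.5×19.5 cube at (0.5, -1.5) contributes its full rectangle (perimeter 78.00 mm); the cube at (12.5, -3.5) (footprint 23.5×8) is included at this height (perimeter 63.00 mm); the cube at (5, -2.5) (footprint 16.5×30) is included at this height (perimeter 93.00 mm); Taking the union: the regions partially overlap (shared area 880.50 mm²), so the edge portions inside another operand are dropped and the merged outline is re-measured after clipping — boundary = 134.00 mm; (whole slice rotated 35° about Z — lengths, areas and connectivity unchanged). Overall, the cross-section is a single solid region. Total boundary length (outer) = 134.00 mm.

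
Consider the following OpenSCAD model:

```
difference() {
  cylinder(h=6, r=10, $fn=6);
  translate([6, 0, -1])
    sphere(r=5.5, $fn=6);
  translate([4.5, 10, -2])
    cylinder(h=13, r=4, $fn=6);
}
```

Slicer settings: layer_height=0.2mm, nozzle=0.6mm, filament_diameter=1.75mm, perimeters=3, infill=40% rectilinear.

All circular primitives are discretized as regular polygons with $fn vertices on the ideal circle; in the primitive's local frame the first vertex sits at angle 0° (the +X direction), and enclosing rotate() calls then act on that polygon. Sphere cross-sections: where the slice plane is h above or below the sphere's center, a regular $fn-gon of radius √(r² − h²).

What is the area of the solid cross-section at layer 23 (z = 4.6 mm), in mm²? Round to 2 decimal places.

251.89 mm²

At z = 4.6 mm: the r=10 cylinder gives a regular 6-gon of circumradius 10 (constant along its height) (area = (6/2)·10.000²·sin(360°/6) = 259.81 mm²); the sphere at (6, 0) does not reach this height (|z−center|=5.600 > r=5.5); the r=4 cylinder at (4.5, 10) gives a regular 6-gon of circumradius 4 (constant along its height) (area = (6/2)·4.000²·sin(360°/6) = 41.57 mm²); After the difference (first − rest): starting from the r=10 cylinder (259.81 mm²), the r=4 cylinder at (4.5, 10) partially overlaps it — only the 7.92 mm² overlap (of its 41.57 mm²) is removed, clipping the outline — area = 251.89 mm². Overall, the cross-section is a single solid region. Net area = 251.89 mm².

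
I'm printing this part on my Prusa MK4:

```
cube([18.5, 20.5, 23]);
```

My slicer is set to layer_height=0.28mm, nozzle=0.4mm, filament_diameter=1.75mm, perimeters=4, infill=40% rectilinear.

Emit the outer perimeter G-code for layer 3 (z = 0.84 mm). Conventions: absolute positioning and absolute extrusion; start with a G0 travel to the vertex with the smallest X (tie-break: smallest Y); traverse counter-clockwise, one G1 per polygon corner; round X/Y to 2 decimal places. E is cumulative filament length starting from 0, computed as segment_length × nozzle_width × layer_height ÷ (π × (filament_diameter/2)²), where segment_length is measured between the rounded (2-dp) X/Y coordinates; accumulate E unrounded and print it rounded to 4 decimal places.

At z = 0.84 mm: the cube (footprint 18.5×20.5) is included at this height. The outline is a single polygon with 4 vertices. Extrusion per mm of travel: 0.4 × 0.28 / (π × 0.875²) = 0.046564. Accumulating E over each segment gives final E = 3.6320.

G0 X0.00 Y0.00 Z0.84
G1 X18.50 Y0.00 E0.8614
G1 X18.50 Y20.50 E1.8160
G1 X0.00 Y20.50 E2.6774
G1 X0.00 Y0.00 E3.6320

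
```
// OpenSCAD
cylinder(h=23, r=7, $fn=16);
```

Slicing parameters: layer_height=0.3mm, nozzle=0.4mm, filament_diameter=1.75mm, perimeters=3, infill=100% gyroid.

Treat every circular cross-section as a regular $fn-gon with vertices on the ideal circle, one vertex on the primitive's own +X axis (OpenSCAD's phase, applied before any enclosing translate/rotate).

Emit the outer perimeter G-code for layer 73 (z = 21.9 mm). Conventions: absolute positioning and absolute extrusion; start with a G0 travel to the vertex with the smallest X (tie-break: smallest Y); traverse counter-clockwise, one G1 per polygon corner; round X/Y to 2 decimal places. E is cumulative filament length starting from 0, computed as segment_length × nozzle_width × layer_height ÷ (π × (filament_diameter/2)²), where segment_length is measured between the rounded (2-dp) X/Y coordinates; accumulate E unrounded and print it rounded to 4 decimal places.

At z = 21.9 mm: the r=7 cylinder gives a regular 16-gon of circumradius 7 (constant along its height). The outline is a single polygon with 16 vertices. Extrusion per mm of travel: 0.4 × 0.3 / (π × 0.875²) = 0.049890. Accumulating E over each segment gives final E = 2.1807.

G0 X-7.00 Y0.00 Z21.90
G1 X-6.47 Y-2.68 E0.1363
G1 X-4.95 Y-4.95 E0.2726
G1 X-2.68 Y-6.47 E0.4089
G1 X0.00 Y-7.00 E0.5452
G1 X2.68 Y-6.47 E0.6815
G1 X4.95 Y-4.95 E0.8178
G1 X6.47 Y-2.68 E0.9541
G1 X7.00 Y0.00 E1.0904
G1 X6.47 Y2.68 E1.2267
G1 X4.95 Y4.95 E1.3630
G1 X2.68 Y6.47 E1.4992
G1 X0.00 Y7.00 E1.6355
G1 X-2.68 Y6.47 E1.7718
G1 X-4.95 Y4.95 E1.9081
G1 X-6.47 Y2.68 E2.0444
G1 X-7.00 Y0.00 E2.1807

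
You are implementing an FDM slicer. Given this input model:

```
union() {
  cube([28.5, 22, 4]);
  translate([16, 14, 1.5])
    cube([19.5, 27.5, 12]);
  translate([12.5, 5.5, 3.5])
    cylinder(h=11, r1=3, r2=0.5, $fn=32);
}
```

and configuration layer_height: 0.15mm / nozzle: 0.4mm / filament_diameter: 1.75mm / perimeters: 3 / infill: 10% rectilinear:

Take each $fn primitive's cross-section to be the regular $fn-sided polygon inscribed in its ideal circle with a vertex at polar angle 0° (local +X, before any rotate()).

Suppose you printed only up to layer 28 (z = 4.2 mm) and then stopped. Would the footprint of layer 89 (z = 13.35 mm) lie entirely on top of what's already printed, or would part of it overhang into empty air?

Compare the two slices. At z = 4.2: the cube does not reach this height (z outside [0, 4]); the 19.5×27.5 cube at (16, 14) contributes its full rectangle (area 536.25 mm²); the cone at (12.5, 5.5): at t=0.064 of its height the radius interpolates to r₁+(r₂−r₁)t = 2.841, giving a regular 32-gon of that circumradius (area = (32/2)·2.841²·sin(360°/32) = 25.19 mm²); Combining (union): the 2 present regions are separate (no shared area or edge), so areas and boundary lengths simply add and each stays a separate island — area = 561.44 mm². At z = 13.35: the cube is not intersected at this z (z outside [0, 4]); the cube at (16, 14) (footprint 19.5×27.5) is included at this height (area 536.25 mm²); the cone at (12.5, 5.5): at t=0.895 of its height the radius interpolates to r₁+(r₂−r₁)t = 0.761, giving a regular 32-gon of that circumradius (area = (32/2)·0.761²·sin(360°/32) = 1.81 mm²); Merging all regions: the 2 present regions are separate (no shared area or edge), so areas and boundary lengths simply add and each stays a separate island — area = 538.06 mm². Checking containment: the cross-section at z = 13.35 is a subset of the cross-section at z = 4.2.

entirely on top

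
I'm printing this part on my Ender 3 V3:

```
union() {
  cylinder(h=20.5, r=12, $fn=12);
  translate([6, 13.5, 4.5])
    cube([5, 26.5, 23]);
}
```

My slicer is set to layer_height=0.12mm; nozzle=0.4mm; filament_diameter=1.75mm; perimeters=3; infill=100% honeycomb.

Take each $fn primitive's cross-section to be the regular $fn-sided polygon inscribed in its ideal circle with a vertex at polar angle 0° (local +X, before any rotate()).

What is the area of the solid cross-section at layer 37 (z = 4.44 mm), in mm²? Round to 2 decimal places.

At z = 4.44 mm: the cylinder: section is a regular 12-gon, circumradius r=12 (area = (12/2)·12.000²·sin(360°/12) = 432.00 mm²); the cube at (6, 13.5) does not reach this height (z outside [4.5, 27.5]); Combining (union): only the r=12 cylinder is present, so the union is just that shape — area = 432.00 mm². Overall, the cross-section is a single solid region. Net area = 432.00 mm².

432.00 mm²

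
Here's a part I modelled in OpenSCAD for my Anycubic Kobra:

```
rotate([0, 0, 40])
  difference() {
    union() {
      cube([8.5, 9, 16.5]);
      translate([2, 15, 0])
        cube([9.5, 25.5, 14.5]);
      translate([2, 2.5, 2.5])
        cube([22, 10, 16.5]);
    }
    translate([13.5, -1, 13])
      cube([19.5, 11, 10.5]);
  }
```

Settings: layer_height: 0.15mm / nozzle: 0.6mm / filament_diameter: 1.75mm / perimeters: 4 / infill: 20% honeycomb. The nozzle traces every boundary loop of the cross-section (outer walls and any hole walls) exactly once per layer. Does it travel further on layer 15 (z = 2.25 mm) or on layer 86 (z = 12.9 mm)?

Layer 15 (z = 2.25): the cube is present — its section is the full 8.5×9 rectangle (perimeter 35.00 mm); the cube at (2, 15) is present — its section is the full 9.5×25.5 rectangle (perimeter 70.00 mm); the cube at (2, 2.5) does not reach this height (z outside [2.5, 19]); Taking the union: the 2 present regions are separate (no shared area or edge), so areas and boundary lengths simply add and each stays a separate island — boundary = 105.00 mm; the cube at (13.5, -1) is absent (z outside [13, 23.5]); After the difference (first − rest): none of the subtracted shapes is present at this height, so the result so far is unchanged — boundary = 105.00 mm; (whole slice rotated 40° about Z — lengths, areas and connectivity unchanged). So its perimeter = 105.00 mm. Layer 86 (z = 12.9): the cube is present — its section is the full 8.5×9 rectangle (perimeter 35.00 mm); the 9.5×25.5 cube at (2, 15) contributes its full rectangle (perimeter 70.00 mm); the 22×10 cube at (2, 2.5) contributes its full rectangle (perimeter 64.00 mm); Taking the union: the regions partially overlap (shared area 42.25 mm²), so the edge portions inside another operand are dropped and the merged outline is re-measured after clipping — boundary = 143.00 mm; the cube at (13.5, -1) is not intersected at this z (z outside [13, 23.5]); Taking the first minus the rest: none of the subtracted shapes is present at this height, so the result so far is unchanged — boundary = 143.00 mm; (rotated 40° about Z; rotation is an isometry so areas/perimeters/island counts are preserved). So its perimeter = 143.00 mm. Layer 86 is larger (143.00 vs 105.00 mm).

layer 86 (z = 12.9 mm)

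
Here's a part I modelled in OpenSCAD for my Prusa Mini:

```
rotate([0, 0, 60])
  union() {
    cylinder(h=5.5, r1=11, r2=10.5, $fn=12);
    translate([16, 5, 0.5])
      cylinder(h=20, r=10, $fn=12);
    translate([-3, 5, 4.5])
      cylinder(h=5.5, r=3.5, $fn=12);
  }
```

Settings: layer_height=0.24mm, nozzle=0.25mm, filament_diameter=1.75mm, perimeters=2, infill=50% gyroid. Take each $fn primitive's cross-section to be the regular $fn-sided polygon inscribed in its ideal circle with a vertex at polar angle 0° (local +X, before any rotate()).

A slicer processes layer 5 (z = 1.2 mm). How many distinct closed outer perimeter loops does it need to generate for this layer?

1

At z = 1.2 mm: the cone: at t=0.218 of its height the radius interpolates to r₁+(r₂−r₁)t = 10.891, giving a regular 12-gon of that circumradius; the cylinder at (16, 5): section is a regular 12-gon, circumradius r=10; the cylinder at (-3, 5) does not reach this height (z outside [4.5, 10]); Taking the union: the regions partially overlap (shared area 28.58 mm²), so overlapping operands fuse into one piece — 1 connected region; (rotated 60° about Z; rotation is an isometry so areas/perimeters/island counts are preserved). The result has 1 disconnected region.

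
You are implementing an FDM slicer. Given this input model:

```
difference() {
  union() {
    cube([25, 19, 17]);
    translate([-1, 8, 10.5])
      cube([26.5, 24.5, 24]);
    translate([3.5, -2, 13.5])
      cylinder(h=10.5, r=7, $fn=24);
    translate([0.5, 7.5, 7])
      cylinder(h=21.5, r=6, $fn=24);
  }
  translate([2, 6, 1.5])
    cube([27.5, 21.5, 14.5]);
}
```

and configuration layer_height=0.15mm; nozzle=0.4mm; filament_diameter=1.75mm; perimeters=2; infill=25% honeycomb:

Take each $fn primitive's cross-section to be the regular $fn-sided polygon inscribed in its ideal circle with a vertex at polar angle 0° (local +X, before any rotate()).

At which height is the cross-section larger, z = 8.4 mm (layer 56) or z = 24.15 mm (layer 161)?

Layer 56 (z = 8.4): the cube (footprint 25×19) is included at this height (area 475.00 mm²); the cube at (-1, 8) does not reach this height (z outside [10.5, 34.5]); the cylinder at (3.5, -2) does not reach this height (z outside [13.5, 24]); the r=6 cylinder at (0.5, 7.5) contributes a regular 24-gon of circumradius 6 (area = (24/2)·6.000²·sin(360°/24) = 111.81 mm²); Merging all regions: the regions partially overlap — summed areas 586.81 mm² minus the doubly-counted overlap 61.87 mm² gives 524.94 mm² — area = 524.94 mm²; the cube at (2, 6) (footprint 27.5×21.5) is included at this height (area 591.25 mm²); Subtracting the remaining from the first: starting from that combined region (524.94 mm²), the 27.5×21.5 cube at (2, 6) partially overlaps it — only the 299.00 mm² overlap (of its 591.25 mm²) is removed, clipping the outline — area = 225.94 mm². So its area = 225.94 mm². Layer 161 (z = 24.15): the cube is not intersected at this z (z outside [0, 17]); the cube at (-1, 8) is present — its section is the full 26.5×24.5 rectangle (area 649.25 mm²); the cylinder at (3.5, -2) is absent (z outside [13.5, 24]); the r=6 cylinder at (0.5, 7.5) contributes a regular 24-gon of circumradius 6 (area = (24/2)·6.000²·sin(360°/24) = 111.81 mm²); Taking the union: the regions partially overlap — summed areas 761.06 mm² minus the doubly-counted overlap 33.07 mm² gives 727.99 mm² — area = 727.99 mm²; the cube at (2, 6) does not reach this height (z outside [1.5, 16]); After the difference (first − rest): none of the subtracted shapes is present at this height, so that combined region is unchanged — area = 727.99 mm². So its area = 727.99 mm². Layer 161 is larger (727.99 vs 225.94 mm²).

layer 161 (z = 24.15 mm)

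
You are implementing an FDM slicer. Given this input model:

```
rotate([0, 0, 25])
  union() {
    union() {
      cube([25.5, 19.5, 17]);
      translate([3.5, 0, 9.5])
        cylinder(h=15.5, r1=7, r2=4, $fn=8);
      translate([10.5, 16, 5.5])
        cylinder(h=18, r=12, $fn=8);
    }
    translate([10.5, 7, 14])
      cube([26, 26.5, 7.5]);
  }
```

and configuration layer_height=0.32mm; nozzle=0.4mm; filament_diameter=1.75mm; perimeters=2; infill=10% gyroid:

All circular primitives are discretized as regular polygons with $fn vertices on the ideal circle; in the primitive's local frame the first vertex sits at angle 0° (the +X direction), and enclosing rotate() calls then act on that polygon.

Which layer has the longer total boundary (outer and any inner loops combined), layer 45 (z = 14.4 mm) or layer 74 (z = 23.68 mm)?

layer 45 (z = 14.4 mm)

Layer 45 (z = 14.4): the cube is present — its section is the full 25.5×19.5 rectangle (perimeter 90.00 mm); the cone at (3.5, 0): at t=0.316 of its height the radius interpolates to r₁+(r₂−r₁)t = 6.052, giving a regular 8-gon of that circumradius (perimeter = 2·8·6.052·sin(180°/8) = 37.05 mm); the cylinder at (10.5, 16): section is a regular 8-gon, circumradius r=12 (perimeter = 2·8·12.000·sin(180°/8) = 73.48 mm); Taking the union: the regions partially overlap (shared area 321.68 mm²), so the edge portions inside another operand are dropped and the merged outline is re-measured after clipping — boundary = 108.55 mm; the cube at (10.5, 7) (footprint 26×26.5) is included at this height (perimeter 105.00 mm); Merging all regions: the regions partially overlap (shared area 249.86 mm²), so the edge portions inside another operand are dropped and the merged outline is re-measured after clipping — boundary = 146.02 mm; (rotated 25° about Z; rotation is an isometry so areas/perimeters/island counts are preserved). So its perimeter = 146.02 mm. Layer 74 (z = 23.68): the cube is absent (z outside [0, 17]); the cone at (3.5, 0): at t=0.915 of its height the radius interpolates to r₁+(r₂−r₁)t = 4.255, giving a regular 8-gon of that circumradius (perimeter = 2·8·4.255·sin(180°/8) = 26.06 mm); the cylinder at (10.5, 16) is not intersected at this z (z outside [5.5, 23.5]); Taking the union: only the cone at (3.5, 0) is present, so the union is just that shape — boundary = 26.06 mm; the cube at (10.5, 7) is not intersected at this z (z outside [14, 21.5]); Merging all regions: only the result so far is present, so the union is just that shape — boundary = 26.06 mm; (rotated 25° about Z; rotation is an isometry so areas/perimeters/island counts are preserved). So its perimeter = 26.06 mm. Layer 45 is larger (146.02 vs 26.06 mm).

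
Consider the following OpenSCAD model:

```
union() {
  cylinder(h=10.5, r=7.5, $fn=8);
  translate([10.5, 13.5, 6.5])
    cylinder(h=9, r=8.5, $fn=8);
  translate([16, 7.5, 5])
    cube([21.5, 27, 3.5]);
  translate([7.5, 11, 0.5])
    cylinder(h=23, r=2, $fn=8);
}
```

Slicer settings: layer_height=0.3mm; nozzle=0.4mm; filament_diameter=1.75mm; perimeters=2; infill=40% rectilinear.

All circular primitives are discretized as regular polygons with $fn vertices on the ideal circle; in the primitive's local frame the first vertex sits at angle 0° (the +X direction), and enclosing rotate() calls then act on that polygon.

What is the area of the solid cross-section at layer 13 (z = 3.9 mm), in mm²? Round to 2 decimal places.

170.41 mm²

At z = 3.9 mm: the r=7.5 cylinder gives a regular 8-gon of circumradius 7.5 (constant along its height) (area = (8/2)·7.500²·sin(360°/8) = 159.10 mm²); the cylinder at (10.5, 13.5) is not intersected at this z (z outside [6.5, 15.5]); the cube at (16, 7.5) does not reach this height (z outside [5, 8.5]); the r=2 cylinder at (7.5, 11) gives a regular 8-gon of circumradius 2 (constant along its height) (area = (8/2)·2.000²·sin(360°/8) = 11.31 mm²); Taking the union: the 2 present regions are separate (no shared area or edge), so areas and boundary lengths simply add and each stays a separate island — area = 170.41 mm². Overall, the cross-section has 2 separate islands. Net area = 170.41 mm².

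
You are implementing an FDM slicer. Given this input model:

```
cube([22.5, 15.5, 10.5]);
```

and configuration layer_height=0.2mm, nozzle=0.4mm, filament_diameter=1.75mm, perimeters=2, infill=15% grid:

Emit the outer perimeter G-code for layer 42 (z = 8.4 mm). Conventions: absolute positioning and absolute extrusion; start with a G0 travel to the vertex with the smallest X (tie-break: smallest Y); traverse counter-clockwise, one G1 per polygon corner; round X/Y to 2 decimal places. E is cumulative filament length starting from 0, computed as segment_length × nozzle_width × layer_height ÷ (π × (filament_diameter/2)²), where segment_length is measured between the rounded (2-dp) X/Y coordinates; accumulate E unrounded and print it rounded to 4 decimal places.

G0 X0.00 Y0.00 Z8.40
G1 X22.50 Y0.00 E0.7484
G1 X22.50 Y15.50 E1.2639
G1 X0.00 Y15.50 E2.0122
G1 X0.00 Y0.00 E2.5278

At z = 8.4 mm: the 22.5×15.5 cube contributes its full rectangle. The outline is a single polygon with 4 vertices. Extrusion per mm of travel: 0.4 × 0.2 / (π × 0.875²) = 0.033260. Accumulating E over each segment gives final E = 2.5278.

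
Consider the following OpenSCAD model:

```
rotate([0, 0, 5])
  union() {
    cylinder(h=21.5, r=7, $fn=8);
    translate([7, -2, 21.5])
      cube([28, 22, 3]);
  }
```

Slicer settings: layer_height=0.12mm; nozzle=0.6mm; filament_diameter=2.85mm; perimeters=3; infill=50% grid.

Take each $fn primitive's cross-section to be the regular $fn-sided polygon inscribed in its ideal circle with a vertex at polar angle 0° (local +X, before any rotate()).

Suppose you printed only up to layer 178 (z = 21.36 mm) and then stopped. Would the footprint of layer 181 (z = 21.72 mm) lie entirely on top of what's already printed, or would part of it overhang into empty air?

Compare the two slices. At z = 21.36: the cylinder: section is a regular 8-gon, circumradius r=7 (area = (8/2)·7.000²·sin(360°/8) = 138.59 mm²); the cube at (7, -2) does not reach this height (z outside [21.5, 24.5]); Merging all regions: only the r=7 cylinder is present, so the union is just that shape — area = 138.59 mm²; (rotated 5° about Z; rotation is an isometry so areas/perimeters/island counts are preserved). At z = 21.72: the cylinder does not reach this height (z outside [0, 21.5]); the cube at (7, -2) (footprint 28×22) is included at this height (area 616.00 mm²); Taking the union: only the 28×22 cube at (7, -2) is present, so the union is just that shape — area = 616.00 mm²; (rotated 5° about Z; rotation is an isometry so areas/perimeters/island counts are preserved). Checking containment: at z = 21.72 the cross-section extends beyond the z = 21.36 cross-section by about 616.00 mm².

part overhangs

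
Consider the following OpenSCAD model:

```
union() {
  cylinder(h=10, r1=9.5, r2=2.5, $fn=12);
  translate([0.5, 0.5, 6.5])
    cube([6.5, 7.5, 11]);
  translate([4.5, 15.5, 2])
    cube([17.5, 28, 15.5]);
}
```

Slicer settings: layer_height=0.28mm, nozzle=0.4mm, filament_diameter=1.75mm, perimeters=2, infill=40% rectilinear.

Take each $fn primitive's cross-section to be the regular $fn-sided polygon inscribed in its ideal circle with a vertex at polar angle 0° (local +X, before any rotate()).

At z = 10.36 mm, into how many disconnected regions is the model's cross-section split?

At z = 10.36 mm: the cone does not reach this height (z outside [0, 10]); the cube at (0.5, 0.5) (footprint 6.5×7.5) is included at this height; the cube at (4.5, 15.5) (footprint 17.5×28) is included at this height; Taking the union: the 2 present regions are separate (no shared area or edge), so areas and boundary lengths simply add and each stays a separate island — 2 connected regions. The result has 2 disconnected regions.

2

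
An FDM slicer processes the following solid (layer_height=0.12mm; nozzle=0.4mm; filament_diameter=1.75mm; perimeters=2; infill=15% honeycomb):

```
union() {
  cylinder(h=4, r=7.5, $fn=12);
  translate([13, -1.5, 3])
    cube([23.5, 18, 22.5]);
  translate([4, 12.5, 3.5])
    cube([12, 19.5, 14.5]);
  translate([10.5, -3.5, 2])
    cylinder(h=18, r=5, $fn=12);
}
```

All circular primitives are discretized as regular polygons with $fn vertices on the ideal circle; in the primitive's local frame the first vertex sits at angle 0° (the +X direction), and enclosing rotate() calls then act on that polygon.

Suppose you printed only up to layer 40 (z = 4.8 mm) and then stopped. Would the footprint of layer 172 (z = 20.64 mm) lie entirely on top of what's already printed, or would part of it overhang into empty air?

entirely on top

Compare the two slices. At z = 4.8: the cylinder is not intersected at this z (z outside [0, 4]); the cube at (13, -1.5) is present — its section is the full 23.5×18 rectangle (area 423.00 mm²); the cube at (4, 12.5) (footprint 12×19.5) is included at this height (area 234.00 mm²); the r=5 cylinder at (10.5, -3.5) contributes a regular 12-gon of circumradius 5 (area = (12/2)·5.000²·sin(360°/12) = 75.00 mm²); Combining (union): the regions partially overlap — summed areas 732.00 mm² minus the doubly-counted overlap 14.62 mm² gives 717.38 mm² — area = 717.38 mm². At z = 20.64: the cylinder does not reach this height (z outside [0, 4]); the cube at (13, -1.5) (footprint 23.5×18) is included at this height (area 423.00 mm²); the cube at (4, 12.5) is not intersected at this z (z outside [3.5, 18]); the cylinder at (10.5, -3.5) is absent (z outside [2, 20]); Taking the union: only the 23.5×18 cube at (13, -1.5) is present, so the union is just that shape — area = 423.00 mm². Checking containment: the cross-section at z = 20.64 is a subset of the cross-section at z = 4.8.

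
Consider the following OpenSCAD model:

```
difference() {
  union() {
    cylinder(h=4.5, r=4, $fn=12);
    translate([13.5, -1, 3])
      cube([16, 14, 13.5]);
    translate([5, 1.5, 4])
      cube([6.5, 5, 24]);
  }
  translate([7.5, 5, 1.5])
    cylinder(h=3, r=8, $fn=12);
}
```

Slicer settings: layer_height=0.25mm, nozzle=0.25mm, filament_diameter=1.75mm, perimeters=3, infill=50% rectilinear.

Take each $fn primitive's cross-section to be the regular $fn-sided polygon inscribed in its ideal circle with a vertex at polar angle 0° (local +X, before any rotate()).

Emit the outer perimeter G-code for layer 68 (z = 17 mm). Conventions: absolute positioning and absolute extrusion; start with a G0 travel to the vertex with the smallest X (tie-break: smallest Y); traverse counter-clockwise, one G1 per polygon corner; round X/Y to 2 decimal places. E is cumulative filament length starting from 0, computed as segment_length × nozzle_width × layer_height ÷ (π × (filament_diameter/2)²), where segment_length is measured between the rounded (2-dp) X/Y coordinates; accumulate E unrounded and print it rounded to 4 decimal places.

G0 X5.00 Y1.50 Z17.00
G1 X11.50 Y1.50 E0.1689
G1 X11.50 Y6.50 E0.2988
G1 X5.00 Y6.50 E0.4677
G1 X5.00 Y1.50 E0.5976

At z = 17 mm: the cylinder is absent (z outside [0, 4.5]); the cube at (13.5, -1) is absent (z outside [3, 16.5]); the cube at (5, 1.5) (footprint 6.5×5) is included at this height; Taking the union: only the 6.5×5 cube at (5, 1.5) is present, so the union is just that shape — 1 connected region; the cylinder at (7.5, 5) does not reach this height (z outside [1.5, 4.5]); After the difference (first − rest): none of the subtracted shapes is present at this height, so that combined region is unchanged — 1 connected region. The outline is a single polygon with 4 vertices. Extrusion per mm of travel: 0.25 × 0.25 / (π × 0.875²) = 0.025984. Accumulating E over each segment gives final E = 0.5976.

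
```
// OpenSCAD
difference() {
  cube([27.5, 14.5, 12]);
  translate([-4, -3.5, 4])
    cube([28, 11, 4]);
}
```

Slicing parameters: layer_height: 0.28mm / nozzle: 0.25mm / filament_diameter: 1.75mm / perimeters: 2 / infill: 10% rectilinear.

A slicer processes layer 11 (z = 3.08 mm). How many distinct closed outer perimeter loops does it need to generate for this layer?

1

At z = 3.08 mm: the 27.5×14.5 cube contributes its full rectangle; the cube at (-4, -3.5) is not intersected at this z (z outside [4, 8]); Taking the first minus the rest: none of the subtracted shapes is present at this height, so the 27.5×14.5 cube is unchanged — 1 connected region. The result has 1 disconnected region.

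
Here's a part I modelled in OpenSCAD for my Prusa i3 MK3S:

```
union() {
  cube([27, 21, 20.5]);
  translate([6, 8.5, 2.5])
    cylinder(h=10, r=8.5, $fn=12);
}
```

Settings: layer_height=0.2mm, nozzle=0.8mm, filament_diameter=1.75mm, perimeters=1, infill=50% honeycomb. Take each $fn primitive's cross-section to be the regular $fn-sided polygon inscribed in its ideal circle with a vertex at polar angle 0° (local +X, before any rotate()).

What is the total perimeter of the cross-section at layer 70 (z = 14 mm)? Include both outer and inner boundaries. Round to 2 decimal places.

At z = 14 mm: the 27×21 cube contributes its full rectangle (perimeter 96.00 mm); the cylinder at (6, 8.5) does not reach this height (z outside [2.5, 12.5]); Merging all regions: only the 27×21 cube is present, so the union is just that shape — boundary = 96.00 mm. Overall, the cross-section is a single solid region. Total boundary length (outer) = 96.00 mm.

96.00 mm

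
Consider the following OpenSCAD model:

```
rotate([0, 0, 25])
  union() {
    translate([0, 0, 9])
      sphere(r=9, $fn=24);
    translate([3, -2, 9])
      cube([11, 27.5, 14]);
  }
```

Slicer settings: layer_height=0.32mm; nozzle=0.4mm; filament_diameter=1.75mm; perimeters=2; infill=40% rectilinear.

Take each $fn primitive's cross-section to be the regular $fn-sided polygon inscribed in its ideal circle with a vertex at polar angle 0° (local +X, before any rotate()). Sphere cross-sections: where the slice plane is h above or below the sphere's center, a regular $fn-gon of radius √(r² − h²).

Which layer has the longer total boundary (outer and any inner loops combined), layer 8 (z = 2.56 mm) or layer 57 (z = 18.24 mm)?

layer 57 (z = 18.24 mm)

Layer 8 (z = 2.56): the r=9 sphere contributes a regular 24-gon of circumradius √(9²−6.44²) = 6.287 (perimeter = 2·24·6.287·sin(180°/24) = 39.39 mm); the cube at (3, -2) is not intersected at this z (z outside [9, 23]); Merging all regions: only the r=9 sphere is present, so the union is just that shape — boundary = 39.39 mm; (whole slice rotated 25° about Z — lengths, areas and connectivity unchanged). So its perimeter = 39.39 mm. Layer 57 (z = 18.24): the sphere is absent (|z−center|=9.240 > r=9); the cube at (3, -2) (footprint 11×27.5) is included at this height (perimeter 77.00 mm); Merging all regions: only the 11×27.5 cube at (3, -2) is present, so the union is just that shape — boundary = 77.00 mm; (whole slice rotated 25° about Z — lengths, areas and connectivity unchanged). So its perimeter = 77.00 mm. Layer 57 is larger (77.00 vs 39.39 mm).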